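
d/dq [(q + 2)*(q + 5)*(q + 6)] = 3*q^2 + 26*q + 52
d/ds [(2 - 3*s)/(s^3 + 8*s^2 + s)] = 2*(3*s^3 + 9*s^2 - 16*s - 1)/(s^2*(s^4 + 16*s^3 + 66*s^2 + 16*s + 1))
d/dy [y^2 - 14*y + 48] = 2*y - 14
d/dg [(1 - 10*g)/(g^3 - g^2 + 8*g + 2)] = (-10*g^3 + 10*g^2 - 80*g + (10*g - 1)*(3*g^2 - 2*g + 8) - 20)/(g^3 - g^2 + 8*g + 2)^2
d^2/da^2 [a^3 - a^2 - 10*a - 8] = 6*a - 2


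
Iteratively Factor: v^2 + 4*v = (v + 4)*(v)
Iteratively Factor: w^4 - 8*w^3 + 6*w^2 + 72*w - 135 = (w - 3)*(w^3 - 5*w^2 - 9*w + 45) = (w - 3)*(w + 3)*(w^2 - 8*w + 15) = (w - 5)*(w - 3)*(w + 3)*(w - 3)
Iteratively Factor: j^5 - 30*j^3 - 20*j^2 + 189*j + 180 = (j - 3)*(j^4 + 3*j^3 - 21*j^2 - 83*j - 60) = (j - 5)*(j - 3)*(j^3 + 8*j^2 + 19*j + 12) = (j - 5)*(j - 3)*(j + 1)*(j^2 + 7*j + 12) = (j - 5)*(j - 3)*(j + 1)*(j + 3)*(j + 4)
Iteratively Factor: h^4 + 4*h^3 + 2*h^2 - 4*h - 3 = (h + 1)*(h^3 + 3*h^2 - h - 3) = (h - 1)*(h + 1)*(h^2 + 4*h + 3) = (h - 1)*(h + 1)*(h + 3)*(h + 1)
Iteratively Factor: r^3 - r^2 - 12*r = (r - 4)*(r^2 + 3*r) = (r - 4)*(r + 3)*(r)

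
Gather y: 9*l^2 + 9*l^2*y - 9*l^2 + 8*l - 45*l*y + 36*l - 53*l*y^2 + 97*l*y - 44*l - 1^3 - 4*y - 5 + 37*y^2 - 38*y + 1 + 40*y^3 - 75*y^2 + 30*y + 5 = 40*y^3 + y^2*(-53*l - 38) + y*(9*l^2 + 52*l - 12)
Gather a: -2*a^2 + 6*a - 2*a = -2*a^2 + 4*a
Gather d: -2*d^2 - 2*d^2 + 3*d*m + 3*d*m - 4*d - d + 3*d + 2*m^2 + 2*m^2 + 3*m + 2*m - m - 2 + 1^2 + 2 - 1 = -4*d^2 + d*(6*m - 2) + 4*m^2 + 4*m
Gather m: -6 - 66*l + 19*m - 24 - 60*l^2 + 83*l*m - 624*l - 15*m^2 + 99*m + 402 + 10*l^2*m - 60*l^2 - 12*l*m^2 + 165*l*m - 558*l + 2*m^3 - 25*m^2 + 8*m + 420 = -120*l^2 - 1248*l + 2*m^3 + m^2*(-12*l - 40) + m*(10*l^2 + 248*l + 126) + 792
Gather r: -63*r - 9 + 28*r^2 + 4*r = 28*r^2 - 59*r - 9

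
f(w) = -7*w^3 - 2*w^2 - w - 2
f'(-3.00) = -178.00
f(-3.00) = 172.00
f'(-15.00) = -4666.00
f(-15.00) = 23188.00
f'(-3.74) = -279.78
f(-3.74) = 339.96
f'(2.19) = -110.48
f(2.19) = -87.31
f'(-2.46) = -118.24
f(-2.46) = 92.57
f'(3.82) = -322.72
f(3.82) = -425.21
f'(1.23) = -37.69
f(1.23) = -19.28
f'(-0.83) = -12.15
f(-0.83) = 1.45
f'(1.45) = -50.95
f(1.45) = -29.00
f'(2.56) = -148.87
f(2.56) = -135.11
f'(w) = -21*w^2 - 4*w - 1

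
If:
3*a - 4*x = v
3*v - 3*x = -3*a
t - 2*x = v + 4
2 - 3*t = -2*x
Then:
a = -50/13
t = -18/13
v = 10/13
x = -40/13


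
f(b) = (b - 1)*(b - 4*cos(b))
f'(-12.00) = -56.28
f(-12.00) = 199.88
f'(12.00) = -3.98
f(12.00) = 94.87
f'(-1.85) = 7.36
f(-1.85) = 2.13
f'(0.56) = -4.20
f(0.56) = 1.24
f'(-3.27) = -5.76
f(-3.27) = -2.98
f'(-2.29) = 6.96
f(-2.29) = -1.14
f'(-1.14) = 2.83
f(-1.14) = 6.01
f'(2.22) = 9.75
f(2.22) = 5.66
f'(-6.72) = -5.00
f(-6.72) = 79.86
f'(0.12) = -5.15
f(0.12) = 3.39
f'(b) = b + (b - 1)*(4*sin(b) + 1) - 4*cos(b)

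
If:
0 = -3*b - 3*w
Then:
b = -w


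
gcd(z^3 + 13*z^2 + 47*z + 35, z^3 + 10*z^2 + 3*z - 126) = z + 7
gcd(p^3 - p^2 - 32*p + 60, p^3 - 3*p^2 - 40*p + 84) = p^2 + 4*p - 12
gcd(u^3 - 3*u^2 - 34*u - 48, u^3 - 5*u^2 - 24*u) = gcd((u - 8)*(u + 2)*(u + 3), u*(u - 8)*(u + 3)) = u^2 - 5*u - 24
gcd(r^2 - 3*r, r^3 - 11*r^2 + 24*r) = r^2 - 3*r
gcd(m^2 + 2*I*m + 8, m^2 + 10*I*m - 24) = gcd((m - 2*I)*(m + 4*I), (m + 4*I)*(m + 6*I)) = m + 4*I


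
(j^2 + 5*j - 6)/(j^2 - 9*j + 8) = (j + 6)/(j - 8)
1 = 1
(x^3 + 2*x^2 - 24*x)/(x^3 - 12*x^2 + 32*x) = (x + 6)/(x - 8)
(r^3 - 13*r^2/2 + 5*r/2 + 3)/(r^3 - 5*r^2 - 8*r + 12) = (r + 1/2)/(r + 2)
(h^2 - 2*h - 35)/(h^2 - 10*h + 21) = (h + 5)/(h - 3)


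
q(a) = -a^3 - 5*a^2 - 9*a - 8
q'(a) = -3*a^2 - 10*a - 9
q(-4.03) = 12.52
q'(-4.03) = -17.42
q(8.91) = -1192.48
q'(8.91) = -336.26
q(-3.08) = 1.51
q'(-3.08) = -6.66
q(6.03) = -463.33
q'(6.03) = -178.38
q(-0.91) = -3.20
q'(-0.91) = -2.38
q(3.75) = -164.80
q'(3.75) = -88.69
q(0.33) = -11.55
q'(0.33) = -12.63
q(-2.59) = -0.86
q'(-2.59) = -3.22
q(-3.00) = 1.00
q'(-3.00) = -6.00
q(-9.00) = 397.00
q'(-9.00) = -162.00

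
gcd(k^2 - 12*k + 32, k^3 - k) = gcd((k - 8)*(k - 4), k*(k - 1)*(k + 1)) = 1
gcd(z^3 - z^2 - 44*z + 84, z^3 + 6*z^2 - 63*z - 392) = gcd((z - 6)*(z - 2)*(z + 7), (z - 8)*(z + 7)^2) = z + 7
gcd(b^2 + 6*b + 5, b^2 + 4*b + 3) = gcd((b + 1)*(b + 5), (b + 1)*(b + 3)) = b + 1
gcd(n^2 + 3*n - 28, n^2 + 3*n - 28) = n^2 + 3*n - 28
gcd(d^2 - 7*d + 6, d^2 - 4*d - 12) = d - 6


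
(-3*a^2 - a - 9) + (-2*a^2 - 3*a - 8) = -5*a^2 - 4*a - 17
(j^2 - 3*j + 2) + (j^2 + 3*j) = 2*j^2 + 2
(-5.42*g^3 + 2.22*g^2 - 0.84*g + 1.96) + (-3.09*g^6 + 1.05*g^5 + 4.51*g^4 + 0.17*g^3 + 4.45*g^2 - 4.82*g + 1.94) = -3.09*g^6 + 1.05*g^5 + 4.51*g^4 - 5.25*g^3 + 6.67*g^2 - 5.66*g + 3.9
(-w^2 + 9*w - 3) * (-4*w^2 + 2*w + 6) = 4*w^4 - 38*w^3 + 24*w^2 + 48*w - 18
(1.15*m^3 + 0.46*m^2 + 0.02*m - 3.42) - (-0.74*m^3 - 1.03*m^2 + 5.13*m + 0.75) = 1.89*m^3 + 1.49*m^2 - 5.11*m - 4.17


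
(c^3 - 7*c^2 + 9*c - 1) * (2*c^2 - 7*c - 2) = 2*c^5 - 21*c^4 + 65*c^3 - 51*c^2 - 11*c + 2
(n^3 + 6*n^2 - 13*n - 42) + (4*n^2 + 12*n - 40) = n^3 + 10*n^2 - n - 82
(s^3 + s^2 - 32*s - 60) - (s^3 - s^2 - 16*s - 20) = 2*s^2 - 16*s - 40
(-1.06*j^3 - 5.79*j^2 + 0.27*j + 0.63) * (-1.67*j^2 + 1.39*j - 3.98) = 1.7702*j^5 + 8.1959*j^4 - 4.2802*j^3 + 22.3674*j^2 - 0.1989*j - 2.5074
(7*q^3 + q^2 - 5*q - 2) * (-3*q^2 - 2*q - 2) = -21*q^5 - 17*q^4 - q^3 + 14*q^2 + 14*q + 4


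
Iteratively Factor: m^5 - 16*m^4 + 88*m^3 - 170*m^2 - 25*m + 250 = (m - 5)*(m^4 - 11*m^3 + 33*m^2 - 5*m - 50) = (m - 5)*(m + 1)*(m^3 - 12*m^2 + 45*m - 50) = (m - 5)^2*(m + 1)*(m^2 - 7*m + 10) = (m - 5)^2*(m - 2)*(m + 1)*(m - 5)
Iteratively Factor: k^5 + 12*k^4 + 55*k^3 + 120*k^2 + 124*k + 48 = (k + 4)*(k^4 + 8*k^3 + 23*k^2 + 28*k + 12) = (k + 2)*(k + 4)*(k^3 + 6*k^2 + 11*k + 6) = (k + 1)*(k + 2)*(k + 4)*(k^2 + 5*k + 6) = (k + 1)*(k + 2)*(k + 3)*(k + 4)*(k + 2)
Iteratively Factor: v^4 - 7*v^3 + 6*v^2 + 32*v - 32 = (v - 4)*(v^3 - 3*v^2 - 6*v + 8) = (v - 4)^2*(v^2 + v - 2) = (v - 4)^2*(v - 1)*(v + 2)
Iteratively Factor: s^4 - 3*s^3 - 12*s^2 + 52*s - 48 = (s + 4)*(s^3 - 7*s^2 + 16*s - 12) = (s - 2)*(s + 4)*(s^2 - 5*s + 6) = (s - 3)*(s - 2)*(s + 4)*(s - 2)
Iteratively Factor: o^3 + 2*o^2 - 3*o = (o + 3)*(o^2 - o) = (o - 1)*(o + 3)*(o)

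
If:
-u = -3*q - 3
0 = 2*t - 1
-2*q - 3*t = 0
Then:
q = -3/4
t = 1/2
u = 3/4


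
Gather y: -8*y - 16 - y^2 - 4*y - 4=-y^2 - 12*y - 20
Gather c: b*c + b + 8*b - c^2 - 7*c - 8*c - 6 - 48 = 9*b - c^2 + c*(b - 15) - 54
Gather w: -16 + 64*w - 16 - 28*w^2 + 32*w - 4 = -28*w^2 + 96*w - 36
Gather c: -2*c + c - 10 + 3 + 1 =-c - 6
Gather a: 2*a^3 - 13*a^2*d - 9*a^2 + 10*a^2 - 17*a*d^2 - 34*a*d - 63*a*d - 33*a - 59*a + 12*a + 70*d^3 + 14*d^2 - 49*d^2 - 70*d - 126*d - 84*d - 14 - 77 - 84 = 2*a^3 + a^2*(1 - 13*d) + a*(-17*d^2 - 97*d - 80) + 70*d^3 - 35*d^2 - 280*d - 175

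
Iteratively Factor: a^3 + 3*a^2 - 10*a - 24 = (a + 2)*(a^2 + a - 12) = (a - 3)*(a + 2)*(a + 4)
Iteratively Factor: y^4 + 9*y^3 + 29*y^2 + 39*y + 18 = (y + 3)*(y^3 + 6*y^2 + 11*y + 6) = (y + 3)^2*(y^2 + 3*y + 2) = (y + 2)*(y + 3)^2*(y + 1)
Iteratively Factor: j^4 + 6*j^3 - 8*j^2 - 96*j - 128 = (j + 4)*(j^3 + 2*j^2 - 16*j - 32) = (j + 2)*(j + 4)*(j^2 - 16) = (j - 4)*(j + 2)*(j + 4)*(j + 4)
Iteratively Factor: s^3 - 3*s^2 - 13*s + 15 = (s - 5)*(s^2 + 2*s - 3) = (s - 5)*(s + 3)*(s - 1)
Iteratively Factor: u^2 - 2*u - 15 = (u - 5)*(u + 3)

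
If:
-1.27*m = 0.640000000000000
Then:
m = -0.50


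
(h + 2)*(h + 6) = h^2 + 8*h + 12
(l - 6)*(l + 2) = l^2 - 4*l - 12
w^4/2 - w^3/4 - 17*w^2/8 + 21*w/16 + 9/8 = (w/2 + 1)*(w - 3/2)^2*(w + 1/2)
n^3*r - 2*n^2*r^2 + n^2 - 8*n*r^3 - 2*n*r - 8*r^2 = (n - 4*r)*(n + 2*r)*(n*r + 1)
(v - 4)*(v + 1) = v^2 - 3*v - 4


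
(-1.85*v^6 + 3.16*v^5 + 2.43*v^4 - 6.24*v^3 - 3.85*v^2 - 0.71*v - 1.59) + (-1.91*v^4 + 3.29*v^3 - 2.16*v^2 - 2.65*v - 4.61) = -1.85*v^6 + 3.16*v^5 + 0.52*v^4 - 2.95*v^3 - 6.01*v^2 - 3.36*v - 6.2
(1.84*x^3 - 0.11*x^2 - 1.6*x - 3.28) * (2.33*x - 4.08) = 4.2872*x^4 - 7.7635*x^3 - 3.2792*x^2 - 1.1144*x + 13.3824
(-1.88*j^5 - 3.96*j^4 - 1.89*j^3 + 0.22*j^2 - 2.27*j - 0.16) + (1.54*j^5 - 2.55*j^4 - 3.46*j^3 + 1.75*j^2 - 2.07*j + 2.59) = -0.34*j^5 - 6.51*j^4 - 5.35*j^3 + 1.97*j^2 - 4.34*j + 2.43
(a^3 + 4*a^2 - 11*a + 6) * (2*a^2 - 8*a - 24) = 2*a^5 - 78*a^3 + 4*a^2 + 216*a - 144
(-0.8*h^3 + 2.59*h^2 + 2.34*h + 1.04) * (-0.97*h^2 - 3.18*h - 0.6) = 0.776*h^5 + 0.0317000000000007*h^4 - 10.026*h^3 - 10.004*h^2 - 4.7112*h - 0.624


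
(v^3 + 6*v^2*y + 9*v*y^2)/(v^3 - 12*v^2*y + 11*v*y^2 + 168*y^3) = v*(v + 3*y)/(v^2 - 15*v*y + 56*y^2)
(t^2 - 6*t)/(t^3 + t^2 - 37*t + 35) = t*(t - 6)/(t^3 + t^2 - 37*t + 35)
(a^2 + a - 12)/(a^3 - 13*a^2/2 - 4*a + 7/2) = 2*(a^2 + a - 12)/(2*a^3 - 13*a^2 - 8*a + 7)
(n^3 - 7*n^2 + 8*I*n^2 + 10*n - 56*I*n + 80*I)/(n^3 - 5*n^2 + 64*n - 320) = (n - 2)/(n - 8*I)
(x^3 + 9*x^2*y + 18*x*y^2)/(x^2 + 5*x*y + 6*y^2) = x*(x + 6*y)/(x + 2*y)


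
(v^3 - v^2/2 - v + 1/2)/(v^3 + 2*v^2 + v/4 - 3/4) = 2*(v - 1)/(2*v + 3)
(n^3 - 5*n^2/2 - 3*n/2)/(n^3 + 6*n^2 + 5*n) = (2*n^2 - 5*n - 3)/(2*(n^2 + 6*n + 5))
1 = 1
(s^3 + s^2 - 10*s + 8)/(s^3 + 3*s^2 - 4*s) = (s - 2)/s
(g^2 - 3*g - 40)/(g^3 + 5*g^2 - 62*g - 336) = (g + 5)/(g^2 + 13*g + 42)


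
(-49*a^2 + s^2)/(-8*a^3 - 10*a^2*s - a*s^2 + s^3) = (49*a^2 - s^2)/(8*a^3 + 10*a^2*s + a*s^2 - s^3)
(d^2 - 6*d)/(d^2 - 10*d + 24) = d/(d - 4)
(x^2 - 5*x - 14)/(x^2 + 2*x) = (x - 7)/x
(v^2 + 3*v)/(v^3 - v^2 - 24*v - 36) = v/(v^2 - 4*v - 12)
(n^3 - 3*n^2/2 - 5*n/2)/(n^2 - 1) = n*(2*n - 5)/(2*(n - 1))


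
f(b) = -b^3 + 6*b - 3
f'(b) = 6 - 3*b^2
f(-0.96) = -7.88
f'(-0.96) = 3.24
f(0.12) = -2.28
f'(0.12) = 5.96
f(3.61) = -28.39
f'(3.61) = -33.10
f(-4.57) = 65.02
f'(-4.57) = -56.65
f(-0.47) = -5.72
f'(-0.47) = 5.34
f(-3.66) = 24.07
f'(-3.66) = -34.19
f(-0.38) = -5.23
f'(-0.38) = 5.57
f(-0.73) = -6.99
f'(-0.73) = 4.40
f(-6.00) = 177.00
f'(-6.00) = -102.00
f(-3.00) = 6.00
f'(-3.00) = -21.00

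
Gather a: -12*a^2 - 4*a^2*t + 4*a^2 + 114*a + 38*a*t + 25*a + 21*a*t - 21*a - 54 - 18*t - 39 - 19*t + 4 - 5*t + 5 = a^2*(-4*t - 8) + a*(59*t + 118) - 42*t - 84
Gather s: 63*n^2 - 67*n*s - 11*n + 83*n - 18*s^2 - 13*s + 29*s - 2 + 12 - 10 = 63*n^2 + 72*n - 18*s^2 + s*(16 - 67*n)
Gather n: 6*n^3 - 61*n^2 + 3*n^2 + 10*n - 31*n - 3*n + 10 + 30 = 6*n^3 - 58*n^2 - 24*n + 40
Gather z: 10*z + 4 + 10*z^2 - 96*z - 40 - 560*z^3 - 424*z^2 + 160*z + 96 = -560*z^3 - 414*z^2 + 74*z + 60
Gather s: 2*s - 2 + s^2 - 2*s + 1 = s^2 - 1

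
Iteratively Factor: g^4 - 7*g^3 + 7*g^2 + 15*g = (g - 3)*(g^3 - 4*g^2 - 5*g) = (g - 3)*(g + 1)*(g^2 - 5*g) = (g - 5)*(g - 3)*(g + 1)*(g)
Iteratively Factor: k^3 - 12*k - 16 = (k + 2)*(k^2 - 2*k - 8) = (k + 2)^2*(k - 4)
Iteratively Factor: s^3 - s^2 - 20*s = (s + 4)*(s^2 - 5*s) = s*(s + 4)*(s - 5)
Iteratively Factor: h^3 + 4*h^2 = (h)*(h^2 + 4*h) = h^2*(h + 4)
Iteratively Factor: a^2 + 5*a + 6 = (a + 3)*(a + 2)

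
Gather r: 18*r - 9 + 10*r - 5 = 28*r - 14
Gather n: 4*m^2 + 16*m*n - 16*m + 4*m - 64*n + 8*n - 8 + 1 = 4*m^2 - 12*m + n*(16*m - 56) - 7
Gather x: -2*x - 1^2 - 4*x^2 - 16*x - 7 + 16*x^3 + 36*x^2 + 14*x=16*x^3 + 32*x^2 - 4*x - 8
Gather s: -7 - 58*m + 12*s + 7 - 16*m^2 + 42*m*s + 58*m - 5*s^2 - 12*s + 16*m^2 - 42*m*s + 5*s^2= 0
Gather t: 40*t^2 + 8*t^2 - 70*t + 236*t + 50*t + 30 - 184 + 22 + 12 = 48*t^2 + 216*t - 120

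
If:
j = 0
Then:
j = 0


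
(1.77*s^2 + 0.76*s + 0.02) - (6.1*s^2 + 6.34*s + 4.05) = -4.33*s^2 - 5.58*s - 4.03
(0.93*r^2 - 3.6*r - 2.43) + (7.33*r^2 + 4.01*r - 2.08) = 8.26*r^2 + 0.41*r - 4.51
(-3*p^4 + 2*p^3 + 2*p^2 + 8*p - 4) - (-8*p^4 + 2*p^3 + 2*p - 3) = 5*p^4 + 2*p^2 + 6*p - 1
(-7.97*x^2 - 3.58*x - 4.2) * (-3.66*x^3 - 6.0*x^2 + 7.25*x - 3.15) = 29.1702*x^5 + 60.9228*x^4 - 20.9305*x^3 + 24.3505*x^2 - 19.173*x + 13.23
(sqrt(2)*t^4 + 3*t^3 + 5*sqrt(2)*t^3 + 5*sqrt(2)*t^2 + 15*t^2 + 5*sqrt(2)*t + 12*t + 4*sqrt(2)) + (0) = sqrt(2)*t^4 + 3*t^3 + 5*sqrt(2)*t^3 + 5*sqrt(2)*t^2 + 15*t^2 + 5*sqrt(2)*t + 12*t + 4*sqrt(2)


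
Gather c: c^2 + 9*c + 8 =c^2 + 9*c + 8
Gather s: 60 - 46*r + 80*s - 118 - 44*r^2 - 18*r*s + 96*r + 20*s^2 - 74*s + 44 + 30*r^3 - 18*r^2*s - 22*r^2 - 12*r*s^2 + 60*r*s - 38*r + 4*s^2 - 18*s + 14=30*r^3 - 66*r^2 + 12*r + s^2*(24 - 12*r) + s*(-18*r^2 + 42*r - 12)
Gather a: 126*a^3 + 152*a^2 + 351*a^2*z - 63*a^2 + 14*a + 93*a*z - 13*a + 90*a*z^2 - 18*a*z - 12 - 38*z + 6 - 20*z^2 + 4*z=126*a^3 + a^2*(351*z + 89) + a*(90*z^2 + 75*z + 1) - 20*z^2 - 34*z - 6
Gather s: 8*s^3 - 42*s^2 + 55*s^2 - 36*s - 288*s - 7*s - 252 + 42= 8*s^3 + 13*s^2 - 331*s - 210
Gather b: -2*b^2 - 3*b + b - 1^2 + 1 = -2*b^2 - 2*b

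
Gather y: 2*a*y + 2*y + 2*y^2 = 2*y^2 + y*(2*a + 2)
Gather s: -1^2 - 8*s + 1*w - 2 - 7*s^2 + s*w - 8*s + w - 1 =-7*s^2 + s*(w - 16) + 2*w - 4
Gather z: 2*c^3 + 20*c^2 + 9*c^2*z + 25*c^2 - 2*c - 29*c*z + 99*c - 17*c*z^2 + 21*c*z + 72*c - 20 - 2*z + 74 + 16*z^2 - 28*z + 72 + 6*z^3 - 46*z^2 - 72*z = 2*c^3 + 45*c^2 + 169*c + 6*z^3 + z^2*(-17*c - 30) + z*(9*c^2 - 8*c - 102) + 126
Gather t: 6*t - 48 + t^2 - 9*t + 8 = t^2 - 3*t - 40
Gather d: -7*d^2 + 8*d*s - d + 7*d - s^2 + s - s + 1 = -7*d^2 + d*(8*s + 6) - s^2 + 1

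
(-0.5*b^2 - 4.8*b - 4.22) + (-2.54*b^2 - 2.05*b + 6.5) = -3.04*b^2 - 6.85*b + 2.28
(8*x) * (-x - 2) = -8*x^2 - 16*x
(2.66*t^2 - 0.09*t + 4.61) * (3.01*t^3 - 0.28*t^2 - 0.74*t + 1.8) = 8.0066*t^5 - 1.0157*t^4 + 11.9329*t^3 + 3.5638*t^2 - 3.5734*t + 8.298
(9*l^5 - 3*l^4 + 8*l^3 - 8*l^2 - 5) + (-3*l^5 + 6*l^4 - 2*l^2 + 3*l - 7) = 6*l^5 + 3*l^4 + 8*l^3 - 10*l^2 + 3*l - 12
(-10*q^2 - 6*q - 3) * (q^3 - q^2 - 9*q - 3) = -10*q^5 + 4*q^4 + 93*q^3 + 87*q^2 + 45*q + 9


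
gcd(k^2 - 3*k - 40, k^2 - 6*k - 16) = k - 8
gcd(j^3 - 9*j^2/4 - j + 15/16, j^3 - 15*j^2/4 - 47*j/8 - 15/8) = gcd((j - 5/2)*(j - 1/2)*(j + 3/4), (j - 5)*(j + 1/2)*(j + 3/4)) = j + 3/4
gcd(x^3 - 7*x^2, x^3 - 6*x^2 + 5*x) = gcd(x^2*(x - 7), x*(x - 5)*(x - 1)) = x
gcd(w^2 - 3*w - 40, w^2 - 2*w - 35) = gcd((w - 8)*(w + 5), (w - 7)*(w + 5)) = w + 5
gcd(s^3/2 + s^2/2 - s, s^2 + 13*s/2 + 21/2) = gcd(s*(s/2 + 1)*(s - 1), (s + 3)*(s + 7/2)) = 1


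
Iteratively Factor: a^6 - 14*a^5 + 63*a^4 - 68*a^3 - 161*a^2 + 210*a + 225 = (a + 1)*(a^5 - 15*a^4 + 78*a^3 - 146*a^2 - 15*a + 225) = (a + 1)^2*(a^4 - 16*a^3 + 94*a^2 - 240*a + 225) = (a - 3)*(a + 1)^2*(a^3 - 13*a^2 + 55*a - 75) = (a - 5)*(a - 3)*(a + 1)^2*(a^2 - 8*a + 15) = (a - 5)^2*(a - 3)*(a + 1)^2*(a - 3)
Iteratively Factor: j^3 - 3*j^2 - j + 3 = (j + 1)*(j^2 - 4*j + 3) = (j - 1)*(j + 1)*(j - 3)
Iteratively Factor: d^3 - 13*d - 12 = (d + 1)*(d^2 - d - 12) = (d - 4)*(d + 1)*(d + 3)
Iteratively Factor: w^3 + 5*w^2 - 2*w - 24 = (w + 3)*(w^2 + 2*w - 8) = (w + 3)*(w + 4)*(w - 2)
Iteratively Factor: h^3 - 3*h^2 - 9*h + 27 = (h + 3)*(h^2 - 6*h + 9) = (h - 3)*(h + 3)*(h - 3)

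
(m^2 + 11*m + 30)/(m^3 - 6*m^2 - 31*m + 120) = (m + 6)/(m^2 - 11*m + 24)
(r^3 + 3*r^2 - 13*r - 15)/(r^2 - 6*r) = (r^3 + 3*r^2 - 13*r - 15)/(r*(r - 6))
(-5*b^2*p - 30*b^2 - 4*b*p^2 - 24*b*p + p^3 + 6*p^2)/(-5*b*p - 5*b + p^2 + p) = (b*p + 6*b + p^2 + 6*p)/(p + 1)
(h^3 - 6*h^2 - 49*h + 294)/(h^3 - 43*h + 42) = (h - 7)/(h - 1)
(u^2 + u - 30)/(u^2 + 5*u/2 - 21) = 2*(u - 5)/(2*u - 7)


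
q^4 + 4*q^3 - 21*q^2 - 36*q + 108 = (q - 3)*(q - 2)*(q + 3)*(q + 6)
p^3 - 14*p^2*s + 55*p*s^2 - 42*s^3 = (p - 7*s)*(p - 6*s)*(p - s)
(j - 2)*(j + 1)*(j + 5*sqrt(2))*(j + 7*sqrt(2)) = j^4 - j^3 + 12*sqrt(2)*j^3 - 12*sqrt(2)*j^2 + 68*j^2 - 70*j - 24*sqrt(2)*j - 140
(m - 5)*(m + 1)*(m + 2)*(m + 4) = m^4 + 2*m^3 - 21*m^2 - 62*m - 40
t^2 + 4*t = t*(t + 4)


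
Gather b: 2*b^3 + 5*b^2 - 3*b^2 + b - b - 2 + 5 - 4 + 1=2*b^3 + 2*b^2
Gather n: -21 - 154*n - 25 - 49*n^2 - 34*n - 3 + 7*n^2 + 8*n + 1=-42*n^2 - 180*n - 48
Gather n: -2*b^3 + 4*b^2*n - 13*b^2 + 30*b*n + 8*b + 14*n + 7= -2*b^3 - 13*b^2 + 8*b + n*(4*b^2 + 30*b + 14) + 7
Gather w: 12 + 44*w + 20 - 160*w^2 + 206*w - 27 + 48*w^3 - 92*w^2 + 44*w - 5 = 48*w^3 - 252*w^2 + 294*w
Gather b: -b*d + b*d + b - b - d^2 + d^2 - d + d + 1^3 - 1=0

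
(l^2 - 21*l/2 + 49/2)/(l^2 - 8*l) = (2*l^2 - 21*l + 49)/(2*l*(l - 8))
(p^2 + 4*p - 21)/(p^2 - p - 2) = (-p^2 - 4*p + 21)/(-p^2 + p + 2)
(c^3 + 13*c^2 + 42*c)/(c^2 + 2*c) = (c^2 + 13*c + 42)/(c + 2)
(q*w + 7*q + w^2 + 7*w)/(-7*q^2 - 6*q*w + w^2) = (-w - 7)/(7*q - w)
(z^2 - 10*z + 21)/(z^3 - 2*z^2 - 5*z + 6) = (z - 7)/(z^2 + z - 2)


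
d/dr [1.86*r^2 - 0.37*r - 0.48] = 3.72*r - 0.37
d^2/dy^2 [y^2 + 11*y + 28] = 2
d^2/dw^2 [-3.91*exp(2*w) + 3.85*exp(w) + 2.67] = (3.85 - 15.64*exp(w))*exp(w)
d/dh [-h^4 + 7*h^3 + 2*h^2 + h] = -4*h^3 + 21*h^2 + 4*h + 1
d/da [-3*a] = -3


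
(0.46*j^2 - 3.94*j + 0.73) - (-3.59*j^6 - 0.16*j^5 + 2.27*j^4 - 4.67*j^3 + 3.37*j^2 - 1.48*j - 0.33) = 3.59*j^6 + 0.16*j^5 - 2.27*j^4 + 4.67*j^3 - 2.91*j^2 - 2.46*j + 1.06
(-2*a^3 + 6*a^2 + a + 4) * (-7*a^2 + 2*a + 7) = 14*a^5 - 46*a^4 - 9*a^3 + 16*a^2 + 15*a + 28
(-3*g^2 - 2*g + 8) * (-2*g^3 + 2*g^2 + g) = 6*g^5 - 2*g^4 - 23*g^3 + 14*g^2 + 8*g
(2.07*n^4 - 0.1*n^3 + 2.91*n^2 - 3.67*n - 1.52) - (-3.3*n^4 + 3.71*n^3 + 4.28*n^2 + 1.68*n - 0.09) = 5.37*n^4 - 3.81*n^3 - 1.37*n^2 - 5.35*n - 1.43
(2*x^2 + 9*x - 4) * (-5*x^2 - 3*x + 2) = -10*x^4 - 51*x^3 - 3*x^2 + 30*x - 8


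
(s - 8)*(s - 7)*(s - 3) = s^3 - 18*s^2 + 101*s - 168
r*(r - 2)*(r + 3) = r^3 + r^2 - 6*r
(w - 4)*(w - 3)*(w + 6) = w^3 - w^2 - 30*w + 72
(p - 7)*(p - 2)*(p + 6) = p^3 - 3*p^2 - 40*p + 84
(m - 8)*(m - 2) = m^2 - 10*m + 16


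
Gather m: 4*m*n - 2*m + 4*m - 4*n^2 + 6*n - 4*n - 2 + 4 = m*(4*n + 2) - 4*n^2 + 2*n + 2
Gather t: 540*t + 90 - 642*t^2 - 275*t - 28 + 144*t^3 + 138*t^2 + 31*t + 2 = 144*t^3 - 504*t^2 + 296*t + 64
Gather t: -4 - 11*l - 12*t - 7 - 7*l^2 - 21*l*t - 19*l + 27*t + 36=-7*l^2 - 30*l + t*(15 - 21*l) + 25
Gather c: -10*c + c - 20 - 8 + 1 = -9*c - 27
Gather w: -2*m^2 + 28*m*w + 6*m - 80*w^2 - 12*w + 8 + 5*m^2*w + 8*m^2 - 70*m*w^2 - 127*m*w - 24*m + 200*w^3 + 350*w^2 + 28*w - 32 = 6*m^2 - 18*m + 200*w^3 + w^2*(270 - 70*m) + w*(5*m^2 - 99*m + 16) - 24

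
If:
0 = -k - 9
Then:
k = -9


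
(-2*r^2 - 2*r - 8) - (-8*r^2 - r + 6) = 6*r^2 - r - 14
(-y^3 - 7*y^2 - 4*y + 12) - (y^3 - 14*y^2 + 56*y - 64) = -2*y^3 + 7*y^2 - 60*y + 76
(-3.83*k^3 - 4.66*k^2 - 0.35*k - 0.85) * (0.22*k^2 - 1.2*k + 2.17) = -0.8426*k^5 + 3.5708*k^4 - 2.7961*k^3 - 9.8792*k^2 + 0.2605*k - 1.8445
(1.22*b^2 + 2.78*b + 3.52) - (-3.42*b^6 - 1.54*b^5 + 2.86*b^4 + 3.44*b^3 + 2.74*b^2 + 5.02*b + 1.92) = 3.42*b^6 + 1.54*b^5 - 2.86*b^4 - 3.44*b^3 - 1.52*b^2 - 2.24*b + 1.6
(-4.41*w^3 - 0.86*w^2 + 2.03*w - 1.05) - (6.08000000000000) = -4.41*w^3 - 0.86*w^2 + 2.03*w - 7.13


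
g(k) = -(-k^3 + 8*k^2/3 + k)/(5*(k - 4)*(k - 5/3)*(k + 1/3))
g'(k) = -(-3*k^2 + 16*k/3 + 1)/(5*(k - 4)*(k - 5/3)*(k + 1/3)) + (-k^3 + 8*k^2/3 + k)/(5*(k - 4)*(k - 5/3)*(k + 1/3)^2) + (-k^3 + 8*k^2/3 + k)/(5*(k - 4)*(k - 5/3)^2*(k + 1/3)) + (-k^3 + 8*k^2/3 + k)/(5*(k - 4)^2*(k - 5/3)*(k + 1/3)) = 12*(-2*k^2 + 10*k - 15)/(5*(9*k^4 - 102*k^3 + 409*k^2 - 680*k + 400))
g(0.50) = -0.06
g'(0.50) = -0.17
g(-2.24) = 0.10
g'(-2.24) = -0.02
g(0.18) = -0.02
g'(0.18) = -0.11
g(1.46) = -0.86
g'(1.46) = -4.51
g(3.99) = -34.00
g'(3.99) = -3428.61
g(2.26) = 0.32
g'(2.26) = -0.65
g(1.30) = -0.45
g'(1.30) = -1.46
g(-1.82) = 0.09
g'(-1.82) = -0.03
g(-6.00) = 0.14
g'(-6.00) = -0.00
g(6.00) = 0.42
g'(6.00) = -0.10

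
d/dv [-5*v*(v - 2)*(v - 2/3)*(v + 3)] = -20*v^3 - 5*v^2 + 200*v/3 - 20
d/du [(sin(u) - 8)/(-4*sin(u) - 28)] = -15*cos(u)/(4*(sin(u) + 7)^2)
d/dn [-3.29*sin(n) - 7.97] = -3.29*cos(n)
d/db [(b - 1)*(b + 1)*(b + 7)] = 3*b^2 + 14*b - 1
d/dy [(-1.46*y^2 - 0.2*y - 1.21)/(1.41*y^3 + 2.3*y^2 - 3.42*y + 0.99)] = (2.0586*y^4 + 0.564*y^3 + 10.5715*y^2 + 2.6752*y - 4.3362)/(1.9881*y^6 + 6.486*y^5 - 4.3544*y^4 - 12.9402*y^3 + 16.2504*y^2 - 6.7716*y + 0.9801)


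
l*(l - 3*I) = l^2 - 3*I*l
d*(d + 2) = d^2 + 2*d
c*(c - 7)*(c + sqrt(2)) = c^3 - 7*c^2 + sqrt(2)*c^2 - 7*sqrt(2)*c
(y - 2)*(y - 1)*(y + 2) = y^3 - y^2 - 4*y + 4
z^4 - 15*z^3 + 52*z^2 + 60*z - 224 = (z - 8)*(z - 7)*(z - 2)*(z + 2)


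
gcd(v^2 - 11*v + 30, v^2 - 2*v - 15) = v - 5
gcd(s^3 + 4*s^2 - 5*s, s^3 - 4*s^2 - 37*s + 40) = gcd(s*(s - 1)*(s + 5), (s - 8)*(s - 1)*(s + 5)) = s^2 + 4*s - 5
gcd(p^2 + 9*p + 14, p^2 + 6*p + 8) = p + 2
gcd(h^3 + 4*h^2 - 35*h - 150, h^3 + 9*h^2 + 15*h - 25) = h^2 + 10*h + 25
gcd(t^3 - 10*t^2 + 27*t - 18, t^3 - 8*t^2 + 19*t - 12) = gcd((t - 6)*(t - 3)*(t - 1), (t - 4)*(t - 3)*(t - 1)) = t^2 - 4*t + 3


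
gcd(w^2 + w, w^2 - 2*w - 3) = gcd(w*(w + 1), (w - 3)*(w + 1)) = w + 1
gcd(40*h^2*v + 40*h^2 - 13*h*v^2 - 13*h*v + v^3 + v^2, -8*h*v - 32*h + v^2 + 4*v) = -8*h + v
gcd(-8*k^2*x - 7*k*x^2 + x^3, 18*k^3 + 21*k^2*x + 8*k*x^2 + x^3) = 1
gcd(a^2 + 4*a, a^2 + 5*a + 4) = a + 4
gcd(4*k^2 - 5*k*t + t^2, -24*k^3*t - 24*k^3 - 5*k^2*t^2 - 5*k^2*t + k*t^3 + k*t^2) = 1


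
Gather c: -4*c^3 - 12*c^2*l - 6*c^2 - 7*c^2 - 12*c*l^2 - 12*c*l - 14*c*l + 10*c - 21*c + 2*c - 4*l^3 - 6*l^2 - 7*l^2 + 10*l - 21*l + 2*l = -4*c^3 + c^2*(-12*l - 13) + c*(-12*l^2 - 26*l - 9) - 4*l^3 - 13*l^2 - 9*l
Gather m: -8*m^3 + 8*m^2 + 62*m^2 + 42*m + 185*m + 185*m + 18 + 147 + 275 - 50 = -8*m^3 + 70*m^2 + 412*m + 390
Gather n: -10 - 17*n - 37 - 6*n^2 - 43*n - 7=-6*n^2 - 60*n - 54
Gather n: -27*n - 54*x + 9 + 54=-27*n - 54*x + 63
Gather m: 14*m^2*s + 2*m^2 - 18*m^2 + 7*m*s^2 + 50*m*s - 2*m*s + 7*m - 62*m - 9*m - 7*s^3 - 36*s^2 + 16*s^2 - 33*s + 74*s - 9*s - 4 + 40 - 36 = m^2*(14*s - 16) + m*(7*s^2 + 48*s - 64) - 7*s^3 - 20*s^2 + 32*s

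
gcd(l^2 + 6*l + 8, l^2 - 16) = l + 4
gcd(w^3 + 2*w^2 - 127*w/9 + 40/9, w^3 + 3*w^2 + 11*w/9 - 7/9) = w - 1/3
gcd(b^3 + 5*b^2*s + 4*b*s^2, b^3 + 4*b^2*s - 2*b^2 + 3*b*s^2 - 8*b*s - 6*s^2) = b + s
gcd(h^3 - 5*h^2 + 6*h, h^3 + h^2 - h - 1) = 1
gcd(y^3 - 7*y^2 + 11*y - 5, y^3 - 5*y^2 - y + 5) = y^2 - 6*y + 5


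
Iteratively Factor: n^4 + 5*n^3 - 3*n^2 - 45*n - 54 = (n + 3)*(n^3 + 2*n^2 - 9*n - 18) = (n - 3)*(n + 3)*(n^2 + 5*n + 6) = (n - 3)*(n + 2)*(n + 3)*(n + 3)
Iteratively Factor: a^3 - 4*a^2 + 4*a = (a - 2)*(a^2 - 2*a) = (a - 2)^2*(a)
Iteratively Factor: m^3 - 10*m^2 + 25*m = (m - 5)*(m^2 - 5*m) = (m - 5)^2*(m)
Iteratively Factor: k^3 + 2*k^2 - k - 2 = (k - 1)*(k^2 + 3*k + 2) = (k - 1)*(k + 1)*(k + 2)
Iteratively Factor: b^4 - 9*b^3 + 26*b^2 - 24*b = (b - 2)*(b^3 - 7*b^2 + 12*b) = (b - 3)*(b - 2)*(b^2 - 4*b) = b*(b - 3)*(b - 2)*(b - 4)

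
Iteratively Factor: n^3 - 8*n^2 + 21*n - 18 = (n - 3)*(n^2 - 5*n + 6) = (n - 3)*(n - 2)*(n - 3)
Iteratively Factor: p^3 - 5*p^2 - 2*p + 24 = (p + 2)*(p^2 - 7*p + 12) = (p - 3)*(p + 2)*(p - 4)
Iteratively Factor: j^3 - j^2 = (j - 1)*(j^2) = j*(j - 1)*(j)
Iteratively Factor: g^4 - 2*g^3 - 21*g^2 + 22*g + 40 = (g - 5)*(g^3 + 3*g^2 - 6*g - 8) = (g - 5)*(g - 2)*(g^2 + 5*g + 4) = (g - 5)*(g - 2)*(g + 1)*(g + 4)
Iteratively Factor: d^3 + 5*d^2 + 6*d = (d + 2)*(d^2 + 3*d) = d*(d + 2)*(d + 3)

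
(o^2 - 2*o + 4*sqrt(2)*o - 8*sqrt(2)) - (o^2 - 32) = -2*o + 4*sqrt(2)*o - 8*sqrt(2) + 32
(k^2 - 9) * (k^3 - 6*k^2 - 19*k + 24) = k^5 - 6*k^4 - 28*k^3 + 78*k^2 + 171*k - 216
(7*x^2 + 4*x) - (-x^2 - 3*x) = 8*x^2 + 7*x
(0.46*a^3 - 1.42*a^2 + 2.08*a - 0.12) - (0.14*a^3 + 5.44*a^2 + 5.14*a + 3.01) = 0.32*a^3 - 6.86*a^2 - 3.06*a - 3.13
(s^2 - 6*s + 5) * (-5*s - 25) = -5*s^3 + 5*s^2 + 125*s - 125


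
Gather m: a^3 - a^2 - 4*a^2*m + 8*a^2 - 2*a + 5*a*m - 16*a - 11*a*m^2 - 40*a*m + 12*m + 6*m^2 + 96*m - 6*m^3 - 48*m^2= a^3 + 7*a^2 - 18*a - 6*m^3 + m^2*(-11*a - 42) + m*(-4*a^2 - 35*a + 108)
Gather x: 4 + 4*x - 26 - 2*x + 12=2*x - 10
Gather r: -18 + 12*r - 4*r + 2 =8*r - 16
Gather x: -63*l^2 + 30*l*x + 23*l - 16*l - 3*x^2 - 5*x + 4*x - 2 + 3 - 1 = -63*l^2 + 7*l - 3*x^2 + x*(30*l - 1)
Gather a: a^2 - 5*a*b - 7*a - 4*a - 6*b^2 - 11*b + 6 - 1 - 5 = a^2 + a*(-5*b - 11) - 6*b^2 - 11*b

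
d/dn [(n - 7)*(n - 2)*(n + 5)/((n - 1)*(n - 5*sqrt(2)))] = (-(n - 7)*(n - 2)*(n - 1)*(n + 5) - (n - 7)*(n - 2)*(n + 5)*(n - 5*sqrt(2)) + (n - 1)*(n - 5*sqrt(2))*((n - 7)*(n - 2) + (n - 7)*(n + 5) + (n - 2)*(n + 5)))/((n - 1)^2*(n - 5*sqrt(2))^2)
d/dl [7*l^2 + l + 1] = 14*l + 1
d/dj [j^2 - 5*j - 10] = 2*j - 5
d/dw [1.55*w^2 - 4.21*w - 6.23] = 3.1*w - 4.21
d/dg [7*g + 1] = 7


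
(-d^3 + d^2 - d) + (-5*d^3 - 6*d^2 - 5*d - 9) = -6*d^3 - 5*d^2 - 6*d - 9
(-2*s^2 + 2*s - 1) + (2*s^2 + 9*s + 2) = 11*s + 1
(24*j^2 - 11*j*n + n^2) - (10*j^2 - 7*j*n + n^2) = 14*j^2 - 4*j*n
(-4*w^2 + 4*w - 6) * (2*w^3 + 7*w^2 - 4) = -8*w^5 - 20*w^4 + 16*w^3 - 26*w^2 - 16*w + 24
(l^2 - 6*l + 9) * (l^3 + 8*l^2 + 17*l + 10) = l^5 + 2*l^4 - 22*l^3 - 20*l^2 + 93*l + 90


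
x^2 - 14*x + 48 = (x - 8)*(x - 6)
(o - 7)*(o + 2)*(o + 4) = o^3 - o^2 - 34*o - 56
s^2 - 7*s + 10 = (s - 5)*(s - 2)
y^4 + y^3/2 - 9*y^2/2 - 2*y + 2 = (y - 2)*(y - 1/2)*(y + 1)*(y + 2)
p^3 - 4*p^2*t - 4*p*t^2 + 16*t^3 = (p - 4*t)*(p - 2*t)*(p + 2*t)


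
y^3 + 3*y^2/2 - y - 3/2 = (y - 1)*(y + 1)*(y + 3/2)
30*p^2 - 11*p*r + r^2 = (-6*p + r)*(-5*p + r)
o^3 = o^3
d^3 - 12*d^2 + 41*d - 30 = (d - 6)*(d - 5)*(d - 1)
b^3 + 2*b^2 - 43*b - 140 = (b - 7)*(b + 4)*(b + 5)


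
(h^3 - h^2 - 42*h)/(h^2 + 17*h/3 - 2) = 3*h*(h - 7)/(3*h - 1)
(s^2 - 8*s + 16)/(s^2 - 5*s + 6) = (s^2 - 8*s + 16)/(s^2 - 5*s + 6)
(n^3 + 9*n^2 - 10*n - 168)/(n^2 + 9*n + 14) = (n^2 + 2*n - 24)/(n + 2)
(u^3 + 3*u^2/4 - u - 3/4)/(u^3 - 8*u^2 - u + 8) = (u + 3/4)/(u - 8)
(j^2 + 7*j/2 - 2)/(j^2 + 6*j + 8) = (j - 1/2)/(j + 2)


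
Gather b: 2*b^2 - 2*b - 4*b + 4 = 2*b^2 - 6*b + 4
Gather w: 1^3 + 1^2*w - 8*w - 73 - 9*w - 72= -16*w - 144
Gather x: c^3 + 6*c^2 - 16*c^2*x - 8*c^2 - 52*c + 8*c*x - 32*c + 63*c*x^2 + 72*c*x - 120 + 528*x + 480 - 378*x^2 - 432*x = c^3 - 2*c^2 - 84*c + x^2*(63*c - 378) + x*(-16*c^2 + 80*c + 96) + 360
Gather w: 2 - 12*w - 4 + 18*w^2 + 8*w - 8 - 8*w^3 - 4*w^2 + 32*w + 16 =-8*w^3 + 14*w^2 + 28*w + 6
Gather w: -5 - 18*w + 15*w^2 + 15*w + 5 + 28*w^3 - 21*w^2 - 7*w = 28*w^3 - 6*w^2 - 10*w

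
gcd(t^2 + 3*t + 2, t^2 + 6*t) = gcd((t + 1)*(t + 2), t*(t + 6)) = 1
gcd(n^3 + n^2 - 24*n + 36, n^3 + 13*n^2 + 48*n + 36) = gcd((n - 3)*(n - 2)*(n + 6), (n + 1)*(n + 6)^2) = n + 6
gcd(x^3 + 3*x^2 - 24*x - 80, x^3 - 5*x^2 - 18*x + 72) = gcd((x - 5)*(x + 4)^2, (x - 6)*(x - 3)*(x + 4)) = x + 4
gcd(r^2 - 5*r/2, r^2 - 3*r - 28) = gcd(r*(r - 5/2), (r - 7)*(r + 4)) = 1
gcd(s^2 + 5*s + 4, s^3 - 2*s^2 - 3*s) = s + 1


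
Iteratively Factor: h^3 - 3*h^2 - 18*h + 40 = (h + 4)*(h^2 - 7*h + 10) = (h - 2)*(h + 4)*(h - 5)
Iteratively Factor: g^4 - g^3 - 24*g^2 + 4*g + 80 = (g + 2)*(g^3 - 3*g^2 - 18*g + 40) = (g - 2)*(g + 2)*(g^2 - g - 20) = (g - 2)*(g + 2)*(g + 4)*(g - 5)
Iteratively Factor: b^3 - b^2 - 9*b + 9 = (b + 3)*(b^2 - 4*b + 3) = (b - 3)*(b + 3)*(b - 1)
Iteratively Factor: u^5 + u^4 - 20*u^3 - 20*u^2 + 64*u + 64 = (u - 2)*(u^4 + 3*u^3 - 14*u^2 - 48*u - 32) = (u - 2)*(u + 4)*(u^3 - u^2 - 10*u - 8) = (u - 2)*(u + 2)*(u + 4)*(u^2 - 3*u - 4) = (u - 2)*(u + 1)*(u + 2)*(u + 4)*(u - 4)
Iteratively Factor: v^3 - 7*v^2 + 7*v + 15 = (v + 1)*(v^2 - 8*v + 15) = (v - 5)*(v + 1)*(v - 3)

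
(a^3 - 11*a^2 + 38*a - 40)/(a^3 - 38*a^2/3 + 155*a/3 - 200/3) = 3*(a^2 - 6*a + 8)/(3*a^2 - 23*a + 40)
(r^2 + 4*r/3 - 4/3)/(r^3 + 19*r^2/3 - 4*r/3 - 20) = (3*r - 2)/(3*r^2 + 13*r - 30)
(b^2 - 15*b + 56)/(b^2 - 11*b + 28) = (b - 8)/(b - 4)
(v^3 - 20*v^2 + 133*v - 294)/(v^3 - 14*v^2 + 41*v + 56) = (v^2 - 13*v + 42)/(v^2 - 7*v - 8)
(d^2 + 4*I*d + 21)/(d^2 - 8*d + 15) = (d^2 + 4*I*d + 21)/(d^2 - 8*d + 15)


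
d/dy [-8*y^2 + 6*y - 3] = 6 - 16*y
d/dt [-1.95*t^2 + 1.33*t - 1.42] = 1.33 - 3.9*t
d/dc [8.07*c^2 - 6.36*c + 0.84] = 16.14*c - 6.36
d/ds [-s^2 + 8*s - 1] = 8 - 2*s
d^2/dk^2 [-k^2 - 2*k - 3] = -2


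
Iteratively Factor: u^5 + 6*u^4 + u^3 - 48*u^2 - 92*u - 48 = (u + 2)*(u^4 + 4*u^3 - 7*u^2 - 34*u - 24) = (u - 3)*(u + 2)*(u^3 + 7*u^2 + 14*u + 8) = (u - 3)*(u + 2)^2*(u^2 + 5*u + 4) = (u - 3)*(u + 1)*(u + 2)^2*(u + 4)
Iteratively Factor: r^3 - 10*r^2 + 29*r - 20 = (r - 4)*(r^2 - 6*r + 5) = (r - 5)*(r - 4)*(r - 1)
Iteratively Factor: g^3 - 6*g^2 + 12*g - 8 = (g - 2)*(g^2 - 4*g + 4) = (g - 2)^2*(g - 2)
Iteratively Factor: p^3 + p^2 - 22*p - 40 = (p + 4)*(p^2 - 3*p - 10) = (p + 2)*(p + 4)*(p - 5)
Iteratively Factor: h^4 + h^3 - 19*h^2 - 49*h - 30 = (h + 3)*(h^3 - 2*h^2 - 13*h - 10) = (h + 2)*(h + 3)*(h^2 - 4*h - 5) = (h - 5)*(h + 2)*(h + 3)*(h + 1)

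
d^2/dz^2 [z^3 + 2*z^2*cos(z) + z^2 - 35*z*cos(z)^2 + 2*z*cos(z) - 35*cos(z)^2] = -2*z^2*cos(z) - 8*z*sin(z) - 2*z*cos(z) + 70*z*cos(2*z) + 6*z + 70*sqrt(2)*sin(2*z + pi/4) + 4*sqrt(2)*cos(z + pi/4) + 2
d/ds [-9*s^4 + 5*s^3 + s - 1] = -36*s^3 + 15*s^2 + 1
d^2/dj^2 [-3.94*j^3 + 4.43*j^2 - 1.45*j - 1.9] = 8.86 - 23.64*j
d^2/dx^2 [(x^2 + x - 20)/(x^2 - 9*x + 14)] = 4*(5*x^3 - 51*x^2 + 249*x - 509)/(x^6 - 27*x^5 + 285*x^4 - 1485*x^3 + 3990*x^2 - 5292*x + 2744)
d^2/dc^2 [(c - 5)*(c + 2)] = 2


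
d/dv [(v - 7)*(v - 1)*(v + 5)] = 3*v^2 - 6*v - 33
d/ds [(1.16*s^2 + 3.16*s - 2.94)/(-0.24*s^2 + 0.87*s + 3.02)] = (1.7676*s^2 + 5.5952*s + 12.101)/(0.0576*s^4 - 0.4176*s^3 - 0.6927*s^2 + 5.2548*s + 9.1204)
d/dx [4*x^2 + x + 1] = 8*x + 1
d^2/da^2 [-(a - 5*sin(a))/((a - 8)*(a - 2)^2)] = (4*(1 - 5*cos(a))*(a - 8)^2*(a - 2) + 2*(1 - 5*cos(a))*(a - 8)*(a - 2)^2 + 6*(-a + 5*sin(a))*(a - 8)^2 + 4*(-a + 5*sin(a))*(a - 8)*(a - 2) + 2*(-a + 5*sin(a))*(a - 2)^2 - 5*(a - 8)^2*(a - 2)^2*sin(a))/((a - 8)^3*(a - 2)^4)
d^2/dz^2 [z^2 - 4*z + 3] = 2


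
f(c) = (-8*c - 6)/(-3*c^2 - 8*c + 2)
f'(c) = (-8*c - 6)*(6*c + 8)/(-3*c^2 - 8*c + 2)^2 - 8/(-3*c^2 - 8*c + 2) = 4*(-6*c^2 - 9*c - 16)/(9*c^4 + 48*c^3 + 52*c^2 - 32*c + 4)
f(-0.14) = -1.59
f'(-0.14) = -6.34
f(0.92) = 1.69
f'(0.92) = -1.88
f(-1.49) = 0.82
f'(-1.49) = -1.21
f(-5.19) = -0.95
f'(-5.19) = -0.38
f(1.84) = 0.91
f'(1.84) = -0.40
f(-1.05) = 0.34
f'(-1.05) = -1.05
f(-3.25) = -5.42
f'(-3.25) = -14.75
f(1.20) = 1.31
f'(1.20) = -1.00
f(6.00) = 0.35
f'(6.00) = -0.05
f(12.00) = 0.19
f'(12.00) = -0.01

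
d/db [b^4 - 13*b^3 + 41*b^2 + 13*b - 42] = 4*b^3 - 39*b^2 + 82*b + 13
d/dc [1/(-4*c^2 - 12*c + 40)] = (2*c + 3)/(4*(c^2 + 3*c - 10)^2)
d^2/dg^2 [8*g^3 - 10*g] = 48*g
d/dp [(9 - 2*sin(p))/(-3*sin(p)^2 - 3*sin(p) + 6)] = (18*sin(p) + cos(2*p) + 4)*cos(p)/(3*(sin(p)^2 + sin(p) - 2)^2)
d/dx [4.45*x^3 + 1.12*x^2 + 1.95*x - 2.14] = 13.35*x^2 + 2.24*x + 1.95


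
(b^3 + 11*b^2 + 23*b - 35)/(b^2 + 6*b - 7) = b + 5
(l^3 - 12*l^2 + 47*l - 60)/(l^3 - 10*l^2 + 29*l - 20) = (l - 3)/(l - 1)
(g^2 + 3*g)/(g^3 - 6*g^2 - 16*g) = (g + 3)/(g^2 - 6*g - 16)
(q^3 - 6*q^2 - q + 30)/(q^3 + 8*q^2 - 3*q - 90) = (q^2 - 3*q - 10)/(q^2 + 11*q + 30)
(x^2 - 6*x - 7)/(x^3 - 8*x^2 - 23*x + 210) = (x + 1)/(x^2 - x - 30)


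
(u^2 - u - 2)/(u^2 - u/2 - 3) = 2*(u + 1)/(2*u + 3)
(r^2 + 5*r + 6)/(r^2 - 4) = (r + 3)/(r - 2)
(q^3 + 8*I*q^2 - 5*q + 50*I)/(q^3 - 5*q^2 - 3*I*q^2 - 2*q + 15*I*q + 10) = (q^2 + 10*I*q - 25)/(q^2 - q*(5 + I) + 5*I)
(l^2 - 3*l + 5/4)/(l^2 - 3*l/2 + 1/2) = (l - 5/2)/(l - 1)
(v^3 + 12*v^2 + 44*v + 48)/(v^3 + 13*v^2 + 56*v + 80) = (v^2 + 8*v + 12)/(v^2 + 9*v + 20)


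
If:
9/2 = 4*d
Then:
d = 9/8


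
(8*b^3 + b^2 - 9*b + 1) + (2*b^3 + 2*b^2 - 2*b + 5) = 10*b^3 + 3*b^2 - 11*b + 6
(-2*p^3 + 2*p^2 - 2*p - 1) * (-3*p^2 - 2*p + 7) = 6*p^5 - 2*p^4 - 12*p^3 + 21*p^2 - 12*p - 7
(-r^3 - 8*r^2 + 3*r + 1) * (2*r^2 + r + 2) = -2*r^5 - 17*r^4 - 4*r^3 - 11*r^2 + 7*r + 2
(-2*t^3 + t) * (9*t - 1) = -18*t^4 + 2*t^3 + 9*t^2 - t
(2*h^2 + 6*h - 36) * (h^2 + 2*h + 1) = 2*h^4 + 10*h^3 - 22*h^2 - 66*h - 36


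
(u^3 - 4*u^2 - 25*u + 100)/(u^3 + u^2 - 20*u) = (u - 5)/u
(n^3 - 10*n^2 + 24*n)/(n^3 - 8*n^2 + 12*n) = (n - 4)/(n - 2)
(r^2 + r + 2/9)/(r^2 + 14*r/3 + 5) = (9*r^2 + 9*r + 2)/(3*(3*r^2 + 14*r + 15))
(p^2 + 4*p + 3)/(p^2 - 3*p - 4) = (p + 3)/(p - 4)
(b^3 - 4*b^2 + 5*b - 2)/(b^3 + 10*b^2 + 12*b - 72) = (b^2 - 2*b + 1)/(b^2 + 12*b + 36)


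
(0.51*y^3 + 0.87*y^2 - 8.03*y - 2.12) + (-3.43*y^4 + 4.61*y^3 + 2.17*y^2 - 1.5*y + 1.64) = -3.43*y^4 + 5.12*y^3 + 3.04*y^2 - 9.53*y - 0.48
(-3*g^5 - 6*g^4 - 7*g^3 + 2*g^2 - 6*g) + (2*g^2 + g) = -3*g^5 - 6*g^4 - 7*g^3 + 4*g^2 - 5*g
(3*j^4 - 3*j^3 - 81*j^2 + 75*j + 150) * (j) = 3*j^5 - 3*j^4 - 81*j^3 + 75*j^2 + 150*j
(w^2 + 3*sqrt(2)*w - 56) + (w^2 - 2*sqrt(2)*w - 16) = 2*w^2 + sqrt(2)*w - 72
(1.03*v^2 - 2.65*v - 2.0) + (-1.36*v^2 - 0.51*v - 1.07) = -0.33*v^2 - 3.16*v - 3.07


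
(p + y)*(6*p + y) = 6*p^2 + 7*p*y + y^2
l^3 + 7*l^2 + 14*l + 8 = (l + 1)*(l + 2)*(l + 4)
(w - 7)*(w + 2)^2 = w^3 - 3*w^2 - 24*w - 28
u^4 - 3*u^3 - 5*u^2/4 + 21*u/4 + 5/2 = (u - 5/2)*(u - 2)*(u + 1/2)*(u + 1)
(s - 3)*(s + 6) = s^2 + 3*s - 18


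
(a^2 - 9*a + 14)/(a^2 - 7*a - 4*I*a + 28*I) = (a - 2)/(a - 4*I)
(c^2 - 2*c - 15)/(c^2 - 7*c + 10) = (c + 3)/(c - 2)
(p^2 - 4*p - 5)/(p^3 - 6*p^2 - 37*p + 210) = (p + 1)/(p^2 - p - 42)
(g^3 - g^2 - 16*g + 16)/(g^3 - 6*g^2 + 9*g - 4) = (g + 4)/(g - 1)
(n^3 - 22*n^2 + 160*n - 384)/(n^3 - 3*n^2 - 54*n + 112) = (n^2 - 14*n + 48)/(n^2 + 5*n - 14)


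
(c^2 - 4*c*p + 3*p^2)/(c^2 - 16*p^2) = (c^2 - 4*c*p + 3*p^2)/(c^2 - 16*p^2)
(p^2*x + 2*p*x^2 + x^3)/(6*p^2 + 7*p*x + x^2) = x*(p + x)/(6*p + x)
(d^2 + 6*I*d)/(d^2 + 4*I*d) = (d + 6*I)/(d + 4*I)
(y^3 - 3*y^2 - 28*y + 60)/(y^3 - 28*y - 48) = (y^2 + 3*y - 10)/(y^2 + 6*y + 8)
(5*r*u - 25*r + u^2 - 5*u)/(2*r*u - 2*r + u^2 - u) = (5*r*u - 25*r + u^2 - 5*u)/(2*r*u - 2*r + u^2 - u)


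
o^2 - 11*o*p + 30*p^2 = (o - 6*p)*(o - 5*p)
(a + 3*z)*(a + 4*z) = a^2 + 7*a*z + 12*z^2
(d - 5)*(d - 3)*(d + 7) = d^3 - d^2 - 41*d + 105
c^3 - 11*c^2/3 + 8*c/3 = c*(c - 8/3)*(c - 1)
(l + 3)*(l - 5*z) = l^2 - 5*l*z + 3*l - 15*z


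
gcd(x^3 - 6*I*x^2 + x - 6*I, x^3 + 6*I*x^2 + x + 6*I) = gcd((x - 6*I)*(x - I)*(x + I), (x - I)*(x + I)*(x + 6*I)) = x^2 + 1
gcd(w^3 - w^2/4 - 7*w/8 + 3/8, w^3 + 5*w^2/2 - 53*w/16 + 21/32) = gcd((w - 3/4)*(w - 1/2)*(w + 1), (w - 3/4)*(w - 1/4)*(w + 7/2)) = w - 3/4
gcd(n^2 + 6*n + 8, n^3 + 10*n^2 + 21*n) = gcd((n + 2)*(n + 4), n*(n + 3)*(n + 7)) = 1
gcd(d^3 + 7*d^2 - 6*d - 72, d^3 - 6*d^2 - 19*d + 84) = d^2 + d - 12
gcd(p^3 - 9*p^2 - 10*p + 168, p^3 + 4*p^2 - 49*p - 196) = p^2 - 3*p - 28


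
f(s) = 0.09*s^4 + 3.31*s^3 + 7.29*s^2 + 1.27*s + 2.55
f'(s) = 0.36*s^3 + 9.93*s^2 + 14.58*s + 1.27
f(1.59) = 36.88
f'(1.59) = 51.00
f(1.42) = 28.90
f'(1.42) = 43.03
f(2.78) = 138.91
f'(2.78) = 126.28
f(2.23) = 80.57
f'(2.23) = 87.16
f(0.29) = 3.61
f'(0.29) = 6.34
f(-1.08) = 5.63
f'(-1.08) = -3.35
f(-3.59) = -46.25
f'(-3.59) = 60.25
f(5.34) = 794.42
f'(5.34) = 417.11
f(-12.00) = -2816.37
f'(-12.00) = 634.15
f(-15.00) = -4991.25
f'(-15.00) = 801.82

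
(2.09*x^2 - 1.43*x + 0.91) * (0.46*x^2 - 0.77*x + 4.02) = 0.9614*x^4 - 2.2671*x^3 + 9.9215*x^2 - 6.4493*x + 3.6582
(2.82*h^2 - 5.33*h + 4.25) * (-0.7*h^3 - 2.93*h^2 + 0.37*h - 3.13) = -1.974*h^5 - 4.5316*h^4 + 13.6853*h^3 - 23.2512*h^2 + 18.2554*h - 13.3025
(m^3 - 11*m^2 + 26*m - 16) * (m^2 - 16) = m^5 - 11*m^4 + 10*m^3 + 160*m^2 - 416*m + 256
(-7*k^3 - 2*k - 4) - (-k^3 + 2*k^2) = -6*k^3 - 2*k^2 - 2*k - 4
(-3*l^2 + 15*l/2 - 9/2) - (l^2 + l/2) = -4*l^2 + 7*l - 9/2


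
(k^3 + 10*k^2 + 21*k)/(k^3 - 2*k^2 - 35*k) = (k^2 + 10*k + 21)/(k^2 - 2*k - 35)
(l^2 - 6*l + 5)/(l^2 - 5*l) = (l - 1)/l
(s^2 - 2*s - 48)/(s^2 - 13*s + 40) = (s + 6)/(s - 5)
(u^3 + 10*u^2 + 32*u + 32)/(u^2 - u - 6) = (u^2 + 8*u + 16)/(u - 3)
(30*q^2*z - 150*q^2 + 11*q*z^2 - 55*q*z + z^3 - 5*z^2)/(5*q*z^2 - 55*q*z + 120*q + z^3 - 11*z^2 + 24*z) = (6*q*z - 30*q + z^2 - 5*z)/(z^2 - 11*z + 24)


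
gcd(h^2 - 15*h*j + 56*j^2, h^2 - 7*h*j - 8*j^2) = h - 8*j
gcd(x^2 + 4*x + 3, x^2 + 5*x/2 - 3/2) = x + 3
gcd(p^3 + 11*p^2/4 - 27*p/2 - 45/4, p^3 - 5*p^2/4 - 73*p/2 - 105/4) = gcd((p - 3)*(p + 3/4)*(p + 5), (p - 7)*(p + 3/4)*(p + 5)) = p^2 + 23*p/4 + 15/4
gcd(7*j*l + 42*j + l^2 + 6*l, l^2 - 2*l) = 1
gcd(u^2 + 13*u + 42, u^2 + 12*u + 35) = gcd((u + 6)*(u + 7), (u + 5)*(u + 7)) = u + 7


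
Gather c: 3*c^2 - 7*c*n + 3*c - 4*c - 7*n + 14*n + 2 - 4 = 3*c^2 + c*(-7*n - 1) + 7*n - 2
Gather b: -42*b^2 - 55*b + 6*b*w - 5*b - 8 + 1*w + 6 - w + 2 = -42*b^2 + b*(6*w - 60)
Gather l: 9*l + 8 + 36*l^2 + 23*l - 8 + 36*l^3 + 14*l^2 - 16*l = 36*l^3 + 50*l^2 + 16*l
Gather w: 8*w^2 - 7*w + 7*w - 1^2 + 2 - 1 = 8*w^2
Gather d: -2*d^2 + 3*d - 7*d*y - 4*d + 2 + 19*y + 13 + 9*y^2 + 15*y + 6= -2*d^2 + d*(-7*y - 1) + 9*y^2 + 34*y + 21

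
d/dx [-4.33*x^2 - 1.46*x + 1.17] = -8.66*x - 1.46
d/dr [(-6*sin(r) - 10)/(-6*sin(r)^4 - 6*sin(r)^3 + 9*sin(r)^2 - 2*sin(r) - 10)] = 2*(-54*sin(r)^4 - 156*sin(r)^3 - 63*sin(r)^2 + 90*sin(r) + 20)*cos(r)/(6*sin(r)^4 + 6*sin(r)^3 - 9*sin(r)^2 + 2*sin(r) + 10)^2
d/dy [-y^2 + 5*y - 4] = 5 - 2*y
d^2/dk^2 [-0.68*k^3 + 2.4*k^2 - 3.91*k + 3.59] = 4.8 - 4.08*k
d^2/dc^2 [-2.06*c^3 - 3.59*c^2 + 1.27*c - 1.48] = -12.36*c - 7.18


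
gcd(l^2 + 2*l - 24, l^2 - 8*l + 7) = 1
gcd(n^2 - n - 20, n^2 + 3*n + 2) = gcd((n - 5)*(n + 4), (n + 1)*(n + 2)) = 1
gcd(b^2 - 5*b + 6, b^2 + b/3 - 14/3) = b - 2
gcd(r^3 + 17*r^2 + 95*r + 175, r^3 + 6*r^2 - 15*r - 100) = r^2 + 10*r + 25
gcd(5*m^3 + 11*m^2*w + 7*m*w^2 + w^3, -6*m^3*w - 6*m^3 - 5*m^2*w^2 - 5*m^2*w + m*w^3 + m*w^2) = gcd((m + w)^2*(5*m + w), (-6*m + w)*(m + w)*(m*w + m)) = m + w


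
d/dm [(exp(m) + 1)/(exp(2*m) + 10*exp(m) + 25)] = (3 - exp(m))*exp(m)/(exp(3*m) + 15*exp(2*m) + 75*exp(m) + 125)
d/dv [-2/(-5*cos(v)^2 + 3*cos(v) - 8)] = 2*(10*cos(v) - 3)*sin(v)/(5*cos(v)^2 - 3*cos(v) + 8)^2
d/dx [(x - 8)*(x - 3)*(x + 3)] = 3*x^2 - 16*x - 9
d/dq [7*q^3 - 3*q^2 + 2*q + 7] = 21*q^2 - 6*q + 2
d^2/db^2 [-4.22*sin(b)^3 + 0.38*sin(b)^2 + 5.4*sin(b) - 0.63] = -2.235*sin(b) - 9.495*sin(3*b) + 0.76*cos(2*b)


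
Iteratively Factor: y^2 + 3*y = (y + 3)*(y)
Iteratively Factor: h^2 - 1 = (h - 1)*(h + 1)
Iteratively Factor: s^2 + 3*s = (s)*(s + 3)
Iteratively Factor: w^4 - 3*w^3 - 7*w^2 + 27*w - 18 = (w - 3)*(w^3 - 7*w + 6) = (w - 3)*(w + 3)*(w^2 - 3*w + 2) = (w - 3)*(w - 2)*(w + 3)*(w - 1)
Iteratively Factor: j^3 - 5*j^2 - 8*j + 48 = (j + 3)*(j^2 - 8*j + 16) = (j - 4)*(j + 3)*(j - 4)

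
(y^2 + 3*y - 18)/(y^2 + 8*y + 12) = (y - 3)/(y + 2)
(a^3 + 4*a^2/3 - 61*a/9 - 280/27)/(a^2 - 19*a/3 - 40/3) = (a^2 - a/3 - 56/9)/(a - 8)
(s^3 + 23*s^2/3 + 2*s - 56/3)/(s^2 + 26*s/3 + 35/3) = (3*s^2 + 2*s - 8)/(3*s + 5)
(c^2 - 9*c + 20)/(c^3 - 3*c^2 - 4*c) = (c - 5)/(c*(c + 1))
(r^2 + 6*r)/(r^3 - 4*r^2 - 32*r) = (r + 6)/(r^2 - 4*r - 32)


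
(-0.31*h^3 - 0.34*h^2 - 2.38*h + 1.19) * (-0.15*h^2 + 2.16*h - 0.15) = 0.0465*h^5 - 0.6186*h^4 - 0.3309*h^3 - 5.2683*h^2 + 2.9274*h - 0.1785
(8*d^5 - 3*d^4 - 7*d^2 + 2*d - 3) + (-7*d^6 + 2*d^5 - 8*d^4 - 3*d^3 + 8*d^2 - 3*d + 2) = -7*d^6 + 10*d^5 - 11*d^4 - 3*d^3 + d^2 - d - 1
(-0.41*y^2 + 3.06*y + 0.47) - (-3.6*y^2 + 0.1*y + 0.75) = 3.19*y^2 + 2.96*y - 0.28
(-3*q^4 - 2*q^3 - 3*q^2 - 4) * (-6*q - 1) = 18*q^5 + 15*q^4 + 20*q^3 + 3*q^2 + 24*q + 4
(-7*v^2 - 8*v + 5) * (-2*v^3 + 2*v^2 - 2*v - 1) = 14*v^5 + 2*v^4 - 12*v^3 + 33*v^2 - 2*v - 5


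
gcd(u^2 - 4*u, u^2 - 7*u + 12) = u - 4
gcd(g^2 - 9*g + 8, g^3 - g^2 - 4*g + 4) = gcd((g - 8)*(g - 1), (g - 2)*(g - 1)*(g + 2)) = g - 1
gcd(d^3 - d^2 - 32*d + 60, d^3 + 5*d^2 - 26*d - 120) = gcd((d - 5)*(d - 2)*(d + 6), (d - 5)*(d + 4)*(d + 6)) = d^2 + d - 30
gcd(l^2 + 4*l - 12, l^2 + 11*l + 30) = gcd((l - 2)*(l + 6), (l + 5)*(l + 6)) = l + 6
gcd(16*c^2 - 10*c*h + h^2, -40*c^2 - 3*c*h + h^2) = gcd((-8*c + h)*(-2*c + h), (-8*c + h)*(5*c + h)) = 8*c - h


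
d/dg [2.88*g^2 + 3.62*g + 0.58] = 5.76*g + 3.62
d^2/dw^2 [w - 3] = 0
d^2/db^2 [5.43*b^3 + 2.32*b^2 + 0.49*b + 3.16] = 32.58*b + 4.64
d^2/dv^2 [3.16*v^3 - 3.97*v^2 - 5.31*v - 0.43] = 18.96*v - 7.94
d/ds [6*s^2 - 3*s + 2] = 12*s - 3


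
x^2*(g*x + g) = g*x^3 + g*x^2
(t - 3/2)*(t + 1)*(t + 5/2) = t^3 + 2*t^2 - 11*t/4 - 15/4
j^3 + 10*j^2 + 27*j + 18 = (j + 1)*(j + 3)*(j + 6)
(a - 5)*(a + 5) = a^2 - 25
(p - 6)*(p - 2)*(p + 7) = p^3 - p^2 - 44*p + 84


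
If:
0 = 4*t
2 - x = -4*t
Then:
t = 0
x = 2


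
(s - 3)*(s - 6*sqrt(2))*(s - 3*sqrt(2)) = s^3 - 9*sqrt(2)*s^2 - 3*s^2 + 36*s + 27*sqrt(2)*s - 108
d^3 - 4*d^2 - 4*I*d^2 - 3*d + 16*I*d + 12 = (d - 4)*(d - 3*I)*(d - I)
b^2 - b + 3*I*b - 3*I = (b - 1)*(b + 3*I)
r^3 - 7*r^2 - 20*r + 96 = (r - 8)*(r - 3)*(r + 4)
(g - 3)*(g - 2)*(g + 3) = g^3 - 2*g^2 - 9*g + 18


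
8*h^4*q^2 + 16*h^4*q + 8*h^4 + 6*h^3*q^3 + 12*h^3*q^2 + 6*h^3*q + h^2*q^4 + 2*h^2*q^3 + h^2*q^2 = (2*h + q)*(4*h + q)*(h*q + h)^2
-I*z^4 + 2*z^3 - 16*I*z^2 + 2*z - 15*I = (z - 3*I)*(z - I)*(z + 5*I)*(-I*z + 1)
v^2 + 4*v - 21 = (v - 3)*(v + 7)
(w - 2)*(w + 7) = w^2 + 5*w - 14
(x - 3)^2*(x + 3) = x^3 - 3*x^2 - 9*x + 27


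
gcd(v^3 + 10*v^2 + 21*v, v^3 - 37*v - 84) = v + 3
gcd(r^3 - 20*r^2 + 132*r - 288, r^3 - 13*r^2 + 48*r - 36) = r^2 - 12*r + 36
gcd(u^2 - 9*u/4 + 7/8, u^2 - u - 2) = 1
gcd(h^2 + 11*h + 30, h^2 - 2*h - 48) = h + 6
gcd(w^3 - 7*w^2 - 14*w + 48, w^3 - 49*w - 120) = w^2 - 5*w - 24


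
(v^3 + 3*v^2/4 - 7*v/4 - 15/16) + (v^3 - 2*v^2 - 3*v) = 2*v^3 - 5*v^2/4 - 19*v/4 - 15/16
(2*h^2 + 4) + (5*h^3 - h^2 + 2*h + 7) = 5*h^3 + h^2 + 2*h + 11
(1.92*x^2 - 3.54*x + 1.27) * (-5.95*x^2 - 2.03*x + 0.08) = -11.424*x^4 + 17.1654*x^3 - 0.216700000000001*x^2 - 2.8613*x + 0.1016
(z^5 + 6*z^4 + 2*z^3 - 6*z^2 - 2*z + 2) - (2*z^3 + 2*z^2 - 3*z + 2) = z^5 + 6*z^4 - 8*z^2 + z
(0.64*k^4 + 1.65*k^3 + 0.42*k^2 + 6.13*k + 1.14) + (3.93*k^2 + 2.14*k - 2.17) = 0.64*k^4 + 1.65*k^3 + 4.35*k^2 + 8.27*k - 1.03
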